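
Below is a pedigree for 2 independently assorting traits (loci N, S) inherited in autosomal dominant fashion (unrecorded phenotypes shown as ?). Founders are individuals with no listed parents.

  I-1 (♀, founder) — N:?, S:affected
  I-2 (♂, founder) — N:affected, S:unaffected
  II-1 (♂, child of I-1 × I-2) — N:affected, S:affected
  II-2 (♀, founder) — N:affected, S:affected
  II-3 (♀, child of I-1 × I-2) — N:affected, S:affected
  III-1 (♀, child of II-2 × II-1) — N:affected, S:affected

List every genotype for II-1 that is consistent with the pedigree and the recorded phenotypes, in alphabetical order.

II-1 ∈ {NN Ss, Nn Ss}

N/I-1 ? ·: nn|Nn|NN
N/I-2 aff ·: Nn|NN
N/II-1 aff I-1×I-2: Nn|NN
N/II-2 aff ·: Nn|NN
N/II-3 aff I-1×I-2: Nn|NN
N/III-1 aff II-2×II-1: Nn|NN
⇒ N over [I-1,I-2,II-1,II-2,II-3,III-1]: 53 consistent
S/I-1 aff ·: Ss|SS
S/I-2 un ·: ss
S/II-1 aff I-1×I-2: Ss
S/II-2 aff ·: Ss|SS
S/II-3 aff I-1×I-2: Ss
S/III-1 aff II-2×II-1: Ss|SS
⇒ S over [I-1,I-2,II-1,II-2,II-3,III-1]: 8 consistent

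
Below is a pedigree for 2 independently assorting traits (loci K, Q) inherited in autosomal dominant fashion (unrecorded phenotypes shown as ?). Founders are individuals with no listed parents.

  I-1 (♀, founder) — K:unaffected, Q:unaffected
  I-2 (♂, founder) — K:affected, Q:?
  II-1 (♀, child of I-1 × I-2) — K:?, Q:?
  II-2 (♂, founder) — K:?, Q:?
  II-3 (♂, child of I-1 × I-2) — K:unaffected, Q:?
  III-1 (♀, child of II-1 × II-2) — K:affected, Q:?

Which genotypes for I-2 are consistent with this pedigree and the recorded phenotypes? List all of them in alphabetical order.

K/I-1 un ·: kk
K/I-2 aff ·: Kk
K/II-1 ? I-1×I-2: kk|Kk
K/II-2 ? ·: kk|Kk|KK
K/II-3 un I-1×I-2: kk
K/III-1 aff II-1×II-2: Kk|KK
⇒ K over [I-1,I-2,II-1,II-2,II-3,III-1]: 7 consistent
Q/I-1 un ·: qq
Q/I-2 ? ·: qq|Qq|QQ
Q/II-1 ? I-1×I-2: qq|Qq
Q/II-2 ? ·: qq|Qq|QQ
Q/II-3 ? I-1×I-2: qq|Qq
Q/III-1 ? II-1×II-2: qq|Qq|QQ
⇒ Q over [I-1,I-2,II-1,II-2,II-3,III-1]: 33 consistent

I-2 ∈ {Kk QQ, Kk Qq, Kk qq}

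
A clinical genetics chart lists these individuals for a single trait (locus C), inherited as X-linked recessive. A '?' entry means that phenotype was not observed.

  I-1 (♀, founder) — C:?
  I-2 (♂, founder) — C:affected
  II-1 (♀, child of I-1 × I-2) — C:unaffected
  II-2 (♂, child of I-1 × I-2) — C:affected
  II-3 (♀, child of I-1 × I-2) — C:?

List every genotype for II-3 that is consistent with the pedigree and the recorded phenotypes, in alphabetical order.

II-3 ∈ {X^CX^c, X^cX^c}

C/I-1 ? ·: X^CX^c
C/I-2 aff ·: X^cY
C/II-1 un I-1×I-2: X^CX^c
C/II-2 aff I-1×I-2: X^cY
C/II-3 ? I-1×I-2: X^CX^c|X^cX^c
⇒ C over [I-1,I-2,II-1,II-2,II-3]: 2 consistent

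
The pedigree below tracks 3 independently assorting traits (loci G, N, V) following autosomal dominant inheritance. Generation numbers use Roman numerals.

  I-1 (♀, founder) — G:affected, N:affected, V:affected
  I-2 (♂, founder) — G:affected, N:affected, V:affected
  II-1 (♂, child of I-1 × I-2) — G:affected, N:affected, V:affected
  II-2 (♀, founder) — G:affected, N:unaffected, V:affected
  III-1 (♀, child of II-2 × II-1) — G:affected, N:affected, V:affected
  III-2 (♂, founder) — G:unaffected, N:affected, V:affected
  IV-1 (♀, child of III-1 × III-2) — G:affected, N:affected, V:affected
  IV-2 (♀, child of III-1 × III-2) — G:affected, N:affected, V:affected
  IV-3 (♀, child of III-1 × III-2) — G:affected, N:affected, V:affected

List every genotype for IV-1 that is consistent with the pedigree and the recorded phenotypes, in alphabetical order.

IV-1 ∈ {Gg NN VV, Gg NN Vv, Gg Nn VV, Gg Nn Vv}

G/I-1 aff ·: Gg|GG
G/I-2 aff ·: Gg|GG
G/II-1 aff I-1×I-2: Gg|GG
G/II-2 aff ·: Gg|GG
G/III-1 aff II-2×II-1: Gg|GG
G/III-2 un ·: gg
G/IV-1 aff III-1×III-2: Gg
G/IV-2 aff III-1×III-2: Gg
G/IV-3 aff III-1×III-2: Gg
⇒ G over [I-1,I-2,II-1,II-2,III-1,III-2,IV-1,IV-2,IV-3]: 24 consistent
N/I-1 aff ·: Nn|NN
N/I-2 aff ·: Nn|NN
N/II-1 aff I-1×I-2: Nn|NN
N/II-2 un ·: nn
N/III-1 aff II-2×II-1: Nn
N/III-2 aff ·: Nn|NN
N/IV-1 aff III-1×III-2: Nn|NN
N/IV-2 aff III-1×III-2: Nn|NN
N/IV-3 aff III-1×III-2: Nn|NN
⇒ N over [I-1,I-2,II-1,II-2,III-1,III-2,IV-1,IV-2,IV-3]: 112 consistent
V/I-1 aff ·: Vv|VV
V/I-2 aff ·: Vv|VV
V/II-1 aff I-1×I-2: Vv|VV
V/II-2 aff ·: Vv|VV
V/III-1 aff II-2×II-1: Vv|VV
V/III-2 aff ·: Vv|VV
V/IV-1 aff III-1×III-2: Vv|VV
V/IV-2 aff III-1×III-2: Vv|VV
V/IV-3 aff III-1×III-2: Vv|VV
⇒ V over [I-1,I-2,II-1,II-2,III-1,III-2,IV-1,IV-2,IV-3]: 286 consistent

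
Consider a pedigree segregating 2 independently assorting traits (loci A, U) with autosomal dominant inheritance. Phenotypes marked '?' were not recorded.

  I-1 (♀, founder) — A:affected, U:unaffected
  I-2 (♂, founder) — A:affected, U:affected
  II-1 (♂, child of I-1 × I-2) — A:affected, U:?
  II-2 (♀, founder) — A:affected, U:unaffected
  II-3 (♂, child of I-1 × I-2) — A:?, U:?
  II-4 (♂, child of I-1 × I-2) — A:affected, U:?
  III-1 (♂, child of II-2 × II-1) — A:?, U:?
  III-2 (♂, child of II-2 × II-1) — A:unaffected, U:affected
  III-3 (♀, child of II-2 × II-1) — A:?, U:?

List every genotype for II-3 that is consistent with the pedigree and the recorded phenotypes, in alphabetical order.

II-3 ∈ {AA Uu, AA uu, Aa Uu, Aa uu, aa Uu, aa uu}

A/I-1 aff ·: Aa|AA
A/I-2 aff ·: Aa|AA
A/II-1 aff I-1×I-2: Aa
A/II-2 aff ·: Aa
A/II-3 ? I-1×I-2: aa|Aa|AA
A/II-4 aff I-1×I-2: Aa|AA
A/III-1 ? II-2×II-1: aa|Aa|AA
A/III-2 un II-2×II-1: aa
A/III-3 ? II-2×II-1: aa|Aa|AA
⇒ A over [I-1,I-2,II-1,II-2,II-3,II-4,III-1,III-2,III-3]: 126 consistent
U/I-1 un ·: uu
U/I-2 aff ·: Uu|UU
U/II-1 ? I-1×I-2: Uu
U/II-2 un ·: uu
U/II-3 ? I-1×I-2: uu|Uu
U/II-4 ? I-1×I-2: uu|Uu
U/III-1 ? II-2×II-1: uu|Uu
U/III-2 aff II-2×II-1: Uu
U/III-3 ? II-2×II-1: uu|Uu
⇒ U over [I-1,I-2,II-1,II-2,II-3,II-4,III-1,III-2,III-3]: 20 consistent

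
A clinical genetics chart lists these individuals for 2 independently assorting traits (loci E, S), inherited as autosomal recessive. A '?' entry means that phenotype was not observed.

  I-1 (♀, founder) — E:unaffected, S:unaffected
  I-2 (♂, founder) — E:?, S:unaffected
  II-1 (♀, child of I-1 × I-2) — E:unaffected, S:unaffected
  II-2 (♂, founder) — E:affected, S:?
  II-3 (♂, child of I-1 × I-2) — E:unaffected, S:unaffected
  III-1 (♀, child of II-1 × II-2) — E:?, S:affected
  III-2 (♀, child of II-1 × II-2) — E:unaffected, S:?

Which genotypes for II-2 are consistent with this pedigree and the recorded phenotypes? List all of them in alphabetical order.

II-2 ∈ {ee Ss, ee ss}

E/I-1 un ·: EE|Ee
E/I-2 ? ·: EE|Ee|ee
E/II-1 un I-1×I-2: EE|Ee
E/II-2 aff ·: ee
E/II-3 un I-1×I-2: EE|Ee
E/III-1 ? II-1×II-2: Ee|ee
E/III-2 un II-1×II-2: Ee
⇒ E over [I-1,I-2,II-1,II-2,II-3,III-1,III-2]: 23 consistent
S/I-1 un ·: SS|Ss
S/I-2 un ·: SS|Ss
S/II-1 un I-1×I-2: Ss
S/II-2 ? ·: Ss|ss
S/II-3 un I-1×I-2: SS|Ss
S/III-1 aff II-1×II-2: ss
S/III-2 ? II-1×II-2: SS|Ss|ss
⇒ S over [I-1,I-2,II-1,II-2,II-3,III-1,III-2]: 30 consistent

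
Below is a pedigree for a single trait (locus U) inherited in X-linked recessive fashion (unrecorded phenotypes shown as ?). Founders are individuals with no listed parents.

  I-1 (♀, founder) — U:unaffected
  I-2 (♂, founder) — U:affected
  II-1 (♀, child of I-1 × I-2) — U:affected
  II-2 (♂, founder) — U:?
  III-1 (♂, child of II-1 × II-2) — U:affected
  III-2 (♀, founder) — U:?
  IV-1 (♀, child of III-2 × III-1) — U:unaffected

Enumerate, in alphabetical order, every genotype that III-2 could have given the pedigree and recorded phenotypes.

U/I-1 un ·: X^UX^u
U/I-2 aff ·: X^uY
U/II-1 aff I-1×I-2: X^uX^u
U/II-2 ? ·: X^UY|X^uY
U/III-1 aff II-1×II-2: X^uY
U/III-2 ? ·: X^UX^U|X^UX^u
U/IV-1 un III-2×III-1: X^UX^u
⇒ U over [I-1,I-2,II-1,II-2,III-1,III-2,IV-1]: 4 consistent

III-2 ∈ {X^UX^U, X^UX^u}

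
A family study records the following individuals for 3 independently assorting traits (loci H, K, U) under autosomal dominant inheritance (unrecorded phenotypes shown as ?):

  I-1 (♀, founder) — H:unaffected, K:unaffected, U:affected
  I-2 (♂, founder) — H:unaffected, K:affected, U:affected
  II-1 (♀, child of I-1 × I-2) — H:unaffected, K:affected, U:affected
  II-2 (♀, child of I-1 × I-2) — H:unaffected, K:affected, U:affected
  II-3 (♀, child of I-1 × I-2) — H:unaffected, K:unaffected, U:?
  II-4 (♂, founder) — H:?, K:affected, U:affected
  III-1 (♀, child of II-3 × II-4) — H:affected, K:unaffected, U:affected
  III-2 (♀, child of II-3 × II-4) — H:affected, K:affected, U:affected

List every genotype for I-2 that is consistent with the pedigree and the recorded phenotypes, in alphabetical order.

H/I-1 un ·: hh
H/I-2 un ·: hh
H/II-1 un I-1×I-2: hh
H/II-2 un I-1×I-2: hh
H/II-3 un I-1×I-2: hh
H/II-4 ? ·: Hh|HH
H/III-1 aff II-3×II-4: Hh
H/III-2 aff II-3×II-4: Hh
⇒ H over [I-1,I-2,II-1,II-2,II-3,II-4,III-1,III-2]: 2 consistent
K/I-1 un ·: kk
K/I-2 aff ·: Kk
K/II-1 aff I-1×I-2: Kk
K/II-2 aff I-1×I-2: Kk
K/II-3 un I-1×I-2: kk
K/II-4 aff ·: Kk
K/III-1 un II-3×II-4: kk
K/III-2 aff II-3×II-4: Kk
⇒ K over [I-1,I-2,II-1,II-2,II-3,II-4,III-1,III-2]: 1 consistent
U/I-1 aff ·: Uu|UU
U/I-2 aff ·: Uu|UU
U/II-1 aff I-1×I-2: Uu|UU
U/II-2 aff I-1×I-2: Uu|UU
U/II-3 ? I-1×I-2: uu|Uu|UU
U/II-4 aff ·: Uu|UU
U/III-1 aff II-3×II-4: Uu|UU
U/III-2 aff II-3×II-4: Uu|UU
⇒ U over [I-1,I-2,II-1,II-2,II-3,II-4,III-1,III-2]: 169 consistent

I-2 ∈ {hh Kk UU, hh Kk Uu}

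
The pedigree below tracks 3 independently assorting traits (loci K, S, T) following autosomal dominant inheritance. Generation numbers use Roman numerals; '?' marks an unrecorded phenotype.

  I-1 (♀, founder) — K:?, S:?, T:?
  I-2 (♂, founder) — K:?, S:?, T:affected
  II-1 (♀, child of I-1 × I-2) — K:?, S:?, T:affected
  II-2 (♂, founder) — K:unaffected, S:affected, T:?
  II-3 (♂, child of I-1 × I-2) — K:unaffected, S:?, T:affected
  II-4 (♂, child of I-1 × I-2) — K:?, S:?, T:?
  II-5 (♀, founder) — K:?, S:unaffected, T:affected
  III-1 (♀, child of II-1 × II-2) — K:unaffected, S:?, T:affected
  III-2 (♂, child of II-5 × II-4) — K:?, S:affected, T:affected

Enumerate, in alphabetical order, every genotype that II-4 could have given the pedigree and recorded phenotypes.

II-4 ∈ {KK SS TT, KK SS Tt, KK SS tt, KK Ss TT, KK Ss Tt, KK Ss tt, Kk SS TT, Kk SS Tt, Kk SS tt, Kk Ss TT, Kk Ss Tt, Kk Ss tt, kk SS TT, kk SS Tt, kk SS tt, kk Ss TT, kk Ss Tt, kk Ss tt}

K/I-1 ? ·: kk|Kk
K/I-2 ? ·: kk|Kk
K/II-1 ? I-1×I-2: kk|Kk
K/II-2 un ·: kk
K/II-3 un I-1×I-2: kk
K/II-4 ? I-1×I-2: kk|Kk|KK
K/II-5 ? ·: kk|Kk|KK
K/III-1 un II-1×II-2: kk
K/III-2 ? II-5×II-4: kk|Kk|KK
⇒ K over [I-1,I-2,II-1,II-2,II-3,II-4,II-5,III-1,III-2]: 78 consistent
S/I-1 ? ·: ss|Ss|SS
S/I-2 ? ·: ss|Ss|SS
S/II-1 ? I-1×I-2: ss|Ss|SS
S/II-2 aff ·: Ss|SS
S/II-3 ? I-1×I-2: ss|Ss|SS
S/II-4 ? I-1×I-2: Ss|SS
S/II-5 un ·: ss
S/III-1 ? II-1×II-2: ss|Ss|SS
S/III-2 aff II-5×II-4: Ss
⇒ S over [I-1,I-2,II-1,II-2,II-3,II-4,II-5,III-1,III-2]: 175 consistent
T/I-1 ? ·: tt|Tt|TT
T/I-2 aff ·: Tt|TT
T/II-1 aff I-1×I-2: Tt|TT
T/II-2 ? ·: tt|Tt|TT
T/II-3 aff I-1×I-2: Tt|TT
T/II-4 ? I-1×I-2: tt|Tt|TT
T/II-5 aff ·: Tt|TT
T/III-1 aff II-1×II-2: Tt|TT
T/III-2 aff II-5×II-4: Tt|TT
⇒ T over [I-1,I-2,II-1,II-2,II-3,II-4,II-5,III-1,III-2]: 476 consistent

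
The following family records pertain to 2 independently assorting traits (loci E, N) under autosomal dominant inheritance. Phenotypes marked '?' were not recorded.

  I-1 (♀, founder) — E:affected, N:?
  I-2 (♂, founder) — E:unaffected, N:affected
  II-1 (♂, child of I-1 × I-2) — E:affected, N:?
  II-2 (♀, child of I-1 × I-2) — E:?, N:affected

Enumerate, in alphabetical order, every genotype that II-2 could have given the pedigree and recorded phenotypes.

E/I-1 aff ·: Ee|EE
E/I-2 un ·: ee
E/II-1 aff I-1×I-2: Ee
E/II-2 ? I-1×I-2: ee|Ee
⇒ E over [I-1,I-2,II-1,II-2]: 3 consistent
N/I-1 ? ·: nn|Nn|NN
N/I-2 aff ·: Nn|NN
N/II-1 ? I-1×I-2: nn|Nn|NN
N/II-2 aff I-1×I-2: Nn|NN
⇒ N over [I-1,I-2,II-1,II-2]: 18 consistent

II-2 ∈ {Ee NN, Ee Nn, ee NN, ee Nn}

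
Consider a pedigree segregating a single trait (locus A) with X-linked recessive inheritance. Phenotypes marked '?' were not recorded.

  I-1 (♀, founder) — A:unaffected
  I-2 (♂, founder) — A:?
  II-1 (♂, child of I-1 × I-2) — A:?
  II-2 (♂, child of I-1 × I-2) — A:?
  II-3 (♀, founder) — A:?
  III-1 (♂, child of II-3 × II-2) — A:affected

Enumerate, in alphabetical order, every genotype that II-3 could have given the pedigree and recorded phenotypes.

II-3 ∈ {X^AX^a, X^aX^a}

A/I-1 un ·: X^AX^A|X^AX^a
A/I-2 ? ·: X^AY|X^aY
A/II-1 ? I-1×I-2: X^AY|X^aY
A/II-2 ? I-1×I-2: X^AY|X^aY
A/II-3 ? ·: X^AX^a|X^aX^a
A/III-1 aff II-3×II-2: X^aY
⇒ A over [I-1,I-2,II-1,II-2,II-3,III-1]: 20 consistent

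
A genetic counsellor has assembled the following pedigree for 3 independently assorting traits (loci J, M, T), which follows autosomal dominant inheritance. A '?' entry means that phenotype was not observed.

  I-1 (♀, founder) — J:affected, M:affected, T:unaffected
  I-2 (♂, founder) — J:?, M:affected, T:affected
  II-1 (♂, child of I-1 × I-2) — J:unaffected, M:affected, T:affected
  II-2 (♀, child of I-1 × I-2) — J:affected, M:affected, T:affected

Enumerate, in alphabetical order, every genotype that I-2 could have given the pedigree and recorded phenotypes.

J/I-1 aff ·: Jj
J/I-2 ? ·: jj|Jj
J/II-1 un I-1×I-2: jj
J/II-2 aff I-1×I-2: Jj|JJ
⇒ J over [I-1,I-2,II-1,II-2]: 3 consistent
M/I-1 aff ·: Mm|MM
M/I-2 aff ·: Mm|MM
M/II-1 aff I-1×I-2: Mm|MM
M/II-2 aff I-1×I-2: Mm|MM
⇒ M over [I-1,I-2,II-1,II-2]: 13 consistent
T/I-1 un ·: tt
T/I-2 aff ·: Tt|TT
T/II-1 aff I-1×I-2: Tt
T/II-2 aff I-1×I-2: Tt
⇒ T over [I-1,I-2,II-1,II-2]: 2 consistent

I-2 ∈ {Jj MM TT, Jj MM Tt, Jj Mm TT, Jj Mm Tt, jj MM TT, jj MM Tt, jj Mm TT, jj Mm Tt}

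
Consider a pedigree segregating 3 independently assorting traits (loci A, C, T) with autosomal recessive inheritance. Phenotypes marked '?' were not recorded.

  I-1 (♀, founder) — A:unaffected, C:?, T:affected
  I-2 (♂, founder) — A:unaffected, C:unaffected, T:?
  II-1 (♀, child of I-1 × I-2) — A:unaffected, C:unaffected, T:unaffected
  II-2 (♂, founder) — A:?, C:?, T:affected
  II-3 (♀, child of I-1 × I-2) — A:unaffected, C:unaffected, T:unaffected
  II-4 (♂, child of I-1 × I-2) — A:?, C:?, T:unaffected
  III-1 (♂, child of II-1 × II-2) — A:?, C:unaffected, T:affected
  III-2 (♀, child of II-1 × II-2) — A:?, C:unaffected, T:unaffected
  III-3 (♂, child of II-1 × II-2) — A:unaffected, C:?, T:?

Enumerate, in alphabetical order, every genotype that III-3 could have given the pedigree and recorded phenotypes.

III-3 ∈ {AA CC Tt, AA CC tt, AA Cc Tt, AA Cc tt, AA cc Tt, AA cc tt, Aa CC Tt, Aa CC tt, Aa Cc Tt, Aa Cc tt, Aa cc Tt, Aa cc tt}

A/I-1 un ·: AA|Aa
A/I-2 un ·: AA|Aa
A/II-1 un I-1×I-2: AA|Aa
A/II-2 ? ·: AA|Aa|aa
A/II-3 un I-1×I-2: AA|Aa
A/II-4 ? I-1×I-2: AA|Aa|aa
A/III-1 ? II-1×II-2: AA|Aa|aa
A/III-2 ? II-1×II-2: AA|Aa|aa
A/III-3 un II-1×II-2: AA|Aa
⇒ A over [I-1,I-2,II-1,II-2,II-3,II-4,III-1,III-2,III-3]: 570 consistent
C/I-1 ? ·: CC|Cc|cc
C/I-2 un ·: CC|Cc
C/II-1 un I-1×I-2: CC|Cc
C/II-2 ? ·: CC|Cc|cc
C/II-3 un I-1×I-2: CC|Cc
C/II-4 ? I-1×I-2: CC|Cc|cc
C/III-1 un II-1×II-2: CC|Cc
C/III-2 un II-1×II-2: CC|Cc
C/III-3 ? II-1×II-2: CC|Cc|cc
⇒ C over [I-1,I-2,II-1,II-2,II-3,II-4,III-1,III-2,III-3]: 524 consistent
T/I-1 aff ·: tt
T/I-2 ? ·: TT|Tt
T/II-1 un I-1×I-2: Tt
T/II-2 aff ·: tt
T/II-3 un I-1×I-2: Tt
T/II-4 un I-1×I-2: Tt
T/III-1 aff II-1×II-2: tt
T/III-2 un II-1×II-2: Tt
T/III-3 ? II-1×II-2: Tt|tt
⇒ T over [I-1,I-2,II-1,II-2,II-3,II-4,III-1,III-2,III-3]: 4 consistent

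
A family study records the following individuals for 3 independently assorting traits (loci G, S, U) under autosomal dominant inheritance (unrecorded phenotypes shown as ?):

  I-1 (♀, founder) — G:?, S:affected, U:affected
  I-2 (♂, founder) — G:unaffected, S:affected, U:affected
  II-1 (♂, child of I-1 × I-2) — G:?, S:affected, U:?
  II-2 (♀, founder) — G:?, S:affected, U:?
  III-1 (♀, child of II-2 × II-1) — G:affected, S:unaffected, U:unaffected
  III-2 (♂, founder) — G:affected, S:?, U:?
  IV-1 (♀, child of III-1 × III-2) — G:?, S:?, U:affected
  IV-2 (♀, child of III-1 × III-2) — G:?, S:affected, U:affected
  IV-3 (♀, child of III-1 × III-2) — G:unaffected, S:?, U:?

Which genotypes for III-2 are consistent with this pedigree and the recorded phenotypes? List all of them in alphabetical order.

G/I-1 ? ·: gg|Gg|GG
G/I-2 un ·: gg
G/II-1 ? I-1×I-2: gg|Gg
G/II-2 ? ·: gg|Gg|GG
G/III-1 aff II-2×II-1: Gg
G/III-2 aff ·: Gg
G/IV-1 ? III-1×III-2: gg|Gg|GG
G/IV-2 ? III-1×III-2: gg|Gg|GG
G/IV-3 un III-1×III-2: gg
⇒ G over [I-1,I-2,II-1,II-2,III-1,III-2,IV-1,IV-2,IV-3]: 90 consistent
S/I-1 aff ·: Ss|SS
S/I-2 aff ·: Ss|SS
S/II-1 aff I-1×I-2: Ss
S/II-2 aff ·: Ss
S/III-1 un II-2×II-1: ss
S/III-2 ? ·: Ss|SS
S/IV-1 ? III-1×III-2: ss|Ss
S/IV-2 aff III-1×III-2: Ss
S/IV-3 ? III-1×III-2: ss|Ss
⇒ S over [I-1,I-2,II-1,II-2,III-1,III-2,IV-1,IV-2,IV-3]: 15 consistent
U/I-1 aff ·: Uu|UU
U/I-2 aff ·: Uu|UU
U/II-1 ? I-1×I-2: uu|Uu
U/II-2 ? ·: uu|Uu
U/III-1 un II-2×II-1: uu
U/III-2 ? ·: Uu|UU
U/IV-1 aff III-1×III-2: Uu
U/IV-2 aff III-1×III-2: Uu
U/IV-3 ? III-1×III-2: uu|Uu
⇒ U over [I-1,I-2,II-1,II-2,III-1,III-2,IV-1,IV-2,IV-3]: 24 consistent

III-2 ∈ {Gg SS UU, Gg SS Uu, Gg Ss UU, Gg Ss Uu}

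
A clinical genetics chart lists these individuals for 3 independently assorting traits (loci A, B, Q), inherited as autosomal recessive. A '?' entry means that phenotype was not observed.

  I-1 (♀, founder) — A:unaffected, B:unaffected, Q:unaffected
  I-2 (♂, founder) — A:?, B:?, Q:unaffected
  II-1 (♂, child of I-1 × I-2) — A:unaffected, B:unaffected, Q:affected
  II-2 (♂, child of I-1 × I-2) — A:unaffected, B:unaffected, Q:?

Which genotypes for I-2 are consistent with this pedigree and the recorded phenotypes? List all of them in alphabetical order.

A/I-1 un ·: AA|Aa
A/I-2 ? ·: AA|Aa|aa
A/II-1 un I-1×I-2: AA|Aa
A/II-2 un I-1×I-2: AA|Aa
⇒ A over [I-1,I-2,II-1,II-2]: 15 consistent
B/I-1 un ·: BB|Bb
B/I-2 ? ·: BB|Bb|bb
B/II-1 un I-1×I-2: BB|Bb
B/II-2 un I-1×I-2: BB|Bb
⇒ B over [I-1,I-2,II-1,II-2]: 15 consistent
Q/I-1 un ·: Qq
Q/I-2 un ·: Qq
Q/II-1 aff I-1×I-2: qq
Q/II-2 ? I-1×I-2: QQ|Qq|qq
⇒ Q over [I-1,I-2,II-1,II-2]: 3 consistent

I-2 ∈ {AA BB Qq, AA Bb Qq, AA bb Qq, Aa BB Qq, Aa Bb Qq, Aa bb Qq, aa BB Qq, aa Bb Qq, aa bb Qq}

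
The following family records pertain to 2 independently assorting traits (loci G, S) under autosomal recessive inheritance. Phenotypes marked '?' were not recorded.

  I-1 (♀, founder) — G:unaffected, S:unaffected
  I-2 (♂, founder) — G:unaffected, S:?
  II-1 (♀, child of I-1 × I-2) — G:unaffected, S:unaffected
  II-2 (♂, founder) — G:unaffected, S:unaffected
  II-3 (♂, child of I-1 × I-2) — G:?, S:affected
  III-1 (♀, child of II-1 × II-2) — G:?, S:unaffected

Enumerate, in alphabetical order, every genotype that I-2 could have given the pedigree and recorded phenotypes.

I-2 ∈ {GG Ss, GG ss, Gg Ss, Gg ss}

G/I-1 un ·: GG|Gg
G/I-2 un ·: GG|Gg
G/II-1 un I-1×I-2: GG|Gg
G/II-2 un ·: GG|Gg
G/II-3 ? I-1×I-2: GG|Gg|gg
G/III-1 ? II-1×II-2: GG|Gg|gg
⇒ G over [I-1,I-2,II-1,II-2,II-3,III-1]: 59 consistent
S/I-1 un ·: Ss
S/I-2 ? ·: Ss|ss
S/II-1 un I-1×I-2: SS|Ss
S/II-2 un ·: SS|Ss
S/II-3 aff I-1×I-2: ss
S/III-1 un II-1×II-2: SS|Ss
⇒ S over [I-1,I-2,II-1,II-2,II-3,III-1]: 11 consistent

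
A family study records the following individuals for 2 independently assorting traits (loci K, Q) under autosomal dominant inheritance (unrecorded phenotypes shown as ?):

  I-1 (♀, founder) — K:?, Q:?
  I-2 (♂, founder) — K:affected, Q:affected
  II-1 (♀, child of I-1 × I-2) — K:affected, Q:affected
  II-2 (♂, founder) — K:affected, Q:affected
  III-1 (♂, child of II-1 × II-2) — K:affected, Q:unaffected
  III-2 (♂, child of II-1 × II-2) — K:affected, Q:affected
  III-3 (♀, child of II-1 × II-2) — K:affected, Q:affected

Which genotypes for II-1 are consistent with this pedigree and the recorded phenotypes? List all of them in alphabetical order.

K/I-1 ? ·: kk|Kk|KK
K/I-2 aff ·: Kk|KK
K/II-1 aff I-1×I-2: Kk|KK
K/II-2 aff ·: Kk|KK
K/III-1 aff II-1×II-2: Kk|KK
K/III-2 aff II-1×II-2: Kk|KK
K/III-3 aff II-1×II-2: Kk|KK
⇒ K over [I-1,I-2,II-1,II-2,III-1,III-2,III-3]: 116 consistent
Q/I-1 ? ·: qq|Qq|QQ
Q/I-2 aff ·: Qq|QQ
Q/II-1 aff I-1×I-2: Qq
Q/II-2 aff ·: Qq
Q/III-1 un II-1×II-2: qq
Q/III-2 aff II-1×II-2: Qq|QQ
Q/III-3 aff II-1×II-2: Qq|QQ
⇒ Q over [I-1,I-2,II-1,II-2,III-1,III-2,III-3]: 20 consistent

II-1 ∈ {KK Qq, Kk Qq}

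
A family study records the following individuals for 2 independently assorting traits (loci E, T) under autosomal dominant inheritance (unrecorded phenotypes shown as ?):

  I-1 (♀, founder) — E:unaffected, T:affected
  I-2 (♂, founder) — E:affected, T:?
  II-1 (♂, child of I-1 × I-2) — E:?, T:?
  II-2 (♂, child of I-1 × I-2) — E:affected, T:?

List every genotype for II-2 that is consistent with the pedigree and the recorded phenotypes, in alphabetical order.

E/I-1 un ·: ee
E/I-2 aff ·: Ee|EE
E/II-1 ? I-1×I-2: ee|Ee
E/II-2 aff I-1×I-2: Ee
⇒ E over [I-1,I-2,II-1,II-2]: 3 consistent
T/I-1 aff ·: Tt|TT
T/I-2 ? ·: tt|Tt|TT
T/II-1 ? I-1×I-2: tt|Tt|TT
T/II-2 ? I-1×I-2: tt|Tt|TT
⇒ T over [I-1,I-2,II-1,II-2]: 23 consistent

II-2 ∈ {Ee TT, Ee Tt, Ee tt}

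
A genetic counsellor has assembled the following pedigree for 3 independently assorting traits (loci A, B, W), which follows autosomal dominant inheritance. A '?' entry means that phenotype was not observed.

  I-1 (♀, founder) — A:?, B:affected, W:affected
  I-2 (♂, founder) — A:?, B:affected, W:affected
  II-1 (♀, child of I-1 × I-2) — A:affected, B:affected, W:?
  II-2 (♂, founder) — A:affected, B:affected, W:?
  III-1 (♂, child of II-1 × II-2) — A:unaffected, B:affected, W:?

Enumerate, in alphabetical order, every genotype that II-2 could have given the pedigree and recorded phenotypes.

A/I-1 ? ·: aa|Aa|AA
A/I-2 ? ·: aa|Aa|AA
A/II-1 aff I-1×I-2: Aa
A/II-2 aff ·: Aa
A/III-1 un II-1×II-2: aa
⇒ A over [I-1,I-2,II-1,II-2,III-1]: 7 consistent
B/I-1 aff ·: Bb|BB
B/I-2 aff ·: Bb|BB
B/II-1 aff I-1×I-2: Bb|BB
B/II-2 aff ·: Bb|BB
B/III-1 aff II-1×II-2: Bb|BB
⇒ B over [I-1,I-2,II-1,II-2,III-1]: 24 consistent
W/I-1 aff ·: Ww|WW
W/I-2 aff ·: Ww|WW
W/II-1 ? I-1×I-2: ww|Ww|WW
W/II-2 ? ·: ww|Ww|WW
W/III-1 ? II-1×II-2: ww|Ww|WW
⇒ W over [I-1,I-2,II-1,II-2,III-1]: 41 consistent

II-2 ∈ {Aa BB WW, Aa BB Ww, Aa BB ww, Aa Bb WW, Aa Bb Ww, Aa Bb ww}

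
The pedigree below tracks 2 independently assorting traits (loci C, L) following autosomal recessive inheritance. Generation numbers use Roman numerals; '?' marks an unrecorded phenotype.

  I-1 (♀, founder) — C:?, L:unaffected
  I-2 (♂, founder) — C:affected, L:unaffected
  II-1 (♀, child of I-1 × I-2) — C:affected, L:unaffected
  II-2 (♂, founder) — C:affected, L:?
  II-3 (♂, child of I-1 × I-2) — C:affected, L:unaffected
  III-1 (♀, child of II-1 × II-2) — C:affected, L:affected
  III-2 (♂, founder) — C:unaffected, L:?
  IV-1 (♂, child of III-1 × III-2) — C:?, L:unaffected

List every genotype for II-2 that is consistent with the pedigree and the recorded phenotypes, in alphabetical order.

II-2 ∈ {cc Ll, cc ll}

C/I-1 ? ·: Cc|cc
C/I-2 aff ·: cc
C/II-1 aff I-1×I-2: cc
C/II-2 aff ·: cc
C/II-3 aff I-1×I-2: cc
C/III-1 aff II-1×II-2: cc
C/III-2 un ·: CC|Cc
C/IV-1 ? III-1×III-2: Cc|cc
⇒ C over [I-1,I-2,II-1,II-2,II-3,III-1,III-2,IV-1]: 6 consistent
L/I-1 un ·: LL|Ll
L/I-2 un ·: LL|Ll
L/II-1 un I-1×I-2: Ll
L/II-2 ? ·: Ll|ll
L/II-3 un I-1×I-2: LL|Ll
L/III-1 aff II-1×II-2: ll
L/III-2 ? ·: LL|Ll
L/IV-1 un III-1×III-2: Ll
⇒ L over [I-1,I-2,II-1,II-2,II-3,III-1,III-2,IV-1]: 24 consistent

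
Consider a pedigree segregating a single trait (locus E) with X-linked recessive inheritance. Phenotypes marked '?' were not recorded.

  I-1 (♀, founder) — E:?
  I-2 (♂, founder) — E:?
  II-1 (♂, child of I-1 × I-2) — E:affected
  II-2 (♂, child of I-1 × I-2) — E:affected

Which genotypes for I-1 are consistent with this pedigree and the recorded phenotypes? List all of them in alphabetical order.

E/I-1 ? ·: X^EX^e|X^eX^e
E/I-2 ? ·: X^EY|X^eY
E/II-1 aff I-1×I-2: X^eY
E/II-2 aff I-1×I-2: X^eY
⇒ E over [I-1,I-2,II-1,II-2]: 4 consistent

I-1 ∈ {X^EX^e, X^eX^e}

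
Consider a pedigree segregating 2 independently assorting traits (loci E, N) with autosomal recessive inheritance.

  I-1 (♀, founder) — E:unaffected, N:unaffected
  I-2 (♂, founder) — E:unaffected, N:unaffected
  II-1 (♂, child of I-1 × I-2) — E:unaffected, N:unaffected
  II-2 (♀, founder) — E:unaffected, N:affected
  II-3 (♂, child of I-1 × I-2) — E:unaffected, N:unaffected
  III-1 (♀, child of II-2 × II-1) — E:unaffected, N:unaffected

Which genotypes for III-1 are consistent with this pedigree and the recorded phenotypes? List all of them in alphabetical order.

III-1 ∈ {EE Nn, Ee Nn}

E/I-1 un ·: EE|Ee
E/I-2 un ·: EE|Ee
E/II-1 un I-1×I-2: EE|Ee
E/II-2 un ·: EE|Ee
E/II-3 un I-1×I-2: EE|Ee
E/III-1 un II-2×II-1: EE|Ee
⇒ E over [I-1,I-2,II-1,II-2,II-3,III-1]: 45 consistent
N/I-1 un ·: NN|Nn
N/I-2 un ·: NN|Nn
N/II-1 un I-1×I-2: NN|Nn
N/II-2 aff ·: nn
N/II-3 un I-1×I-2: NN|Nn
N/III-1 un II-2×II-1: Nn
⇒ N over [I-1,I-2,II-1,II-2,II-3,III-1]: 13 consistent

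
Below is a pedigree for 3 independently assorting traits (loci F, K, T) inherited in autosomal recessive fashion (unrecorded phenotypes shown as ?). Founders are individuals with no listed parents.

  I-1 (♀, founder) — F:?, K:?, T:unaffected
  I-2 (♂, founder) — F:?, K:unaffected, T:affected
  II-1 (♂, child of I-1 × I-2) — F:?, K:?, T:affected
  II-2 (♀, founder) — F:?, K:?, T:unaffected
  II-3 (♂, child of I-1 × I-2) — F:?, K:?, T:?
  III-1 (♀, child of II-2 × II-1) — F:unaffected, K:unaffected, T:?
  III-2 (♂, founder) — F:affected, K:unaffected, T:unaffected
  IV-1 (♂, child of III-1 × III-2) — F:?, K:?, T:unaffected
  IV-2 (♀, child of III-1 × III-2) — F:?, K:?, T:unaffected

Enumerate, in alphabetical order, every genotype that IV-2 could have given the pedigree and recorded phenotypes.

IV-2 ∈ {Ff KK TT, Ff KK Tt, Ff Kk TT, Ff Kk Tt, Ff kk TT, Ff kk Tt, ff KK TT, ff KK Tt, ff Kk TT, ff Kk Tt, ff kk TT, ff kk Tt}

F/I-1 ? ·: FF|Ff|ff
F/I-2 ? ·: FF|Ff|ff
F/II-1 ? I-1×I-2: FF|Ff|ff
F/II-2 ? ·: FF|Ff|ff
F/II-3 ? I-1×I-2: FF|Ff|ff
F/III-1 un II-2×II-1: FF|Ff
F/III-2 aff ·: ff
F/IV-1 ? III-1×III-2: Ff|ff
F/IV-2 ? III-1×III-2: Ff|ff
⇒ F over [I-1,I-2,II-1,II-2,II-3,III-1,III-2,IV-1,IV-2]: 326 consistent
K/I-1 ? ·: KK|Kk|kk
K/I-2 un ·: KK|Kk
K/II-1 ? I-1×I-2: KK|Kk|kk
K/II-2 ? ·: KK|Kk|kk
K/II-3 ? I-1×I-2: KK|Kk|kk
K/III-1 un II-2×II-1: KK|Kk
K/III-2 un ·: KK|Kk
K/IV-1 ? III-1×III-2: KK|Kk|kk
K/IV-2 ? III-1×III-2: KK|Kk|kk
⇒ K over [I-1,I-2,II-1,II-2,II-3,III-1,III-2,IV-1,IV-2]: 908 consistent
T/I-1 un ·: Tt
T/I-2 aff ·: tt
T/II-1 aff I-1×I-2: tt
T/II-2 un ·: TT|Tt
T/II-3 ? I-1×I-2: Tt|tt
T/III-1 ? II-2×II-1: Tt|tt
T/III-2 un ·: TT|Tt
T/IV-1 un III-1×III-2: TT|Tt
T/IV-2 un III-1×III-2: TT|Tt
⇒ T over [I-1,I-2,II-1,II-2,II-3,III-1,III-2,IV-1,IV-2]: 36 consistent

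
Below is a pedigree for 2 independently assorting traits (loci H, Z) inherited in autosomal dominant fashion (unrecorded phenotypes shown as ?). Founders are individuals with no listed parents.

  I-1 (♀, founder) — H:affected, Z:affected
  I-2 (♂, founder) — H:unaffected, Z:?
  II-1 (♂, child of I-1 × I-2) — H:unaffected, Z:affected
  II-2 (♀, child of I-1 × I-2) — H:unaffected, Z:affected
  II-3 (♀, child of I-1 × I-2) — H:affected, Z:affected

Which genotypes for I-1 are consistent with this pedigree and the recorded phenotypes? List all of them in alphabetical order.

I-1 ∈ {Hh ZZ, Hh Zz}

H/I-1 aff ·: Hh
H/I-2 un ·: hh
H/II-1 un I-1×I-2: hh
H/II-2 un I-1×I-2: hh
H/II-3 aff I-1×I-2: Hh
⇒ H over [I-1,I-2,II-1,II-2,II-3]: 1 consistent
Z/I-1 aff ·: Zz|ZZ
Z/I-2 ? ·: zz|Zz|ZZ
Z/II-1 aff I-1×I-2: Zz|ZZ
Z/II-2 aff I-1×I-2: Zz|ZZ
Z/II-3 aff I-1×I-2: Zz|ZZ
⇒ Z over [I-1,I-2,II-1,II-2,II-3]: 27 consistent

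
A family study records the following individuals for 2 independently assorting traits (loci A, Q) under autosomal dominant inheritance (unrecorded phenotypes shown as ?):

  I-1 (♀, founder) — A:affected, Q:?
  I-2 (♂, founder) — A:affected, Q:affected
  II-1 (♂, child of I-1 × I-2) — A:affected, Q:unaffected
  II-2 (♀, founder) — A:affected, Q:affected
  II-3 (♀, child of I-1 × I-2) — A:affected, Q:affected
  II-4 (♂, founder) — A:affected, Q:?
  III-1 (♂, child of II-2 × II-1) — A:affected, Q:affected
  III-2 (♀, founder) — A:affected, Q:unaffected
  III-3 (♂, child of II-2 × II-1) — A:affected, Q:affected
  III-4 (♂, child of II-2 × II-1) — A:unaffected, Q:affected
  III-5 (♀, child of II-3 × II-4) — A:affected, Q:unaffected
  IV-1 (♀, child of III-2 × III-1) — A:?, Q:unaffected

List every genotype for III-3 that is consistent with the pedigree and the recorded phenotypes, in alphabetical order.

A/I-1 aff ·: Aa|AA
A/I-2 aff ·: Aa|AA
A/II-1 aff I-1×I-2: Aa
A/II-2 aff ·: Aa
A/II-3 aff I-1×I-2: Aa|AA
A/II-4 aff ·: Aa|AA
A/III-1 aff II-2×II-1: Aa|AA
A/III-2 aff ·: Aa|AA
A/III-3 aff II-2×II-1: Aa|AA
A/III-4 un II-2×II-1: aa
A/III-5 aff II-3×II-4: Aa|AA
A/IV-1 ? III-2×III-1: aa|Aa|AA
⇒ A over [I-1,I-2,II-1,II-2,II-3,II-4,III-1,III-2,III-3,III-4,III-5,IV-1]: 336 consistent
Q/I-1 ? ·: qq|Qq
Q/I-2 aff ·: Qq
Q/II-1 un I-1×I-2: qq
Q/II-2 aff ·: Qq|QQ
Q/II-3 aff I-1×I-2: Qq
Q/II-4 ? ·: qq|Qq
Q/III-1 aff II-2×II-1: Qq
Q/III-2 un ·: qq
Q/III-3 aff II-2×II-1: Qq
Q/III-4 aff II-2×II-1: Qq
Q/III-5 un II-3×II-4: qq
Q/IV-1 un III-2×III-1: qq
⇒ Q over [I-1,I-2,II-1,II-2,II-3,II-4,III-1,III-2,III-3,III-4,III-5,IV-1]: 8 consistent

III-3 ∈ {AA Qq, Aa Qq}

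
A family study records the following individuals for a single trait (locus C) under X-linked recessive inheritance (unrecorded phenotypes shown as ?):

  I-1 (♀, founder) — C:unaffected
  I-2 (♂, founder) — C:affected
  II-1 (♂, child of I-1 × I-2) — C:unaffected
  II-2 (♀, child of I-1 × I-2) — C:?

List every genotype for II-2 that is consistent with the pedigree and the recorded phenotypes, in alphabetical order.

C/I-1 un ·: X^CX^C|X^CX^c
C/I-2 aff ·: X^cY
C/II-1 un I-1×I-2: X^CY
C/II-2 ? I-1×I-2: X^CX^c|X^cX^c
⇒ C over [I-1,I-2,II-1,II-2]: 3 consistent

II-2 ∈ {X^CX^c, X^cX^c}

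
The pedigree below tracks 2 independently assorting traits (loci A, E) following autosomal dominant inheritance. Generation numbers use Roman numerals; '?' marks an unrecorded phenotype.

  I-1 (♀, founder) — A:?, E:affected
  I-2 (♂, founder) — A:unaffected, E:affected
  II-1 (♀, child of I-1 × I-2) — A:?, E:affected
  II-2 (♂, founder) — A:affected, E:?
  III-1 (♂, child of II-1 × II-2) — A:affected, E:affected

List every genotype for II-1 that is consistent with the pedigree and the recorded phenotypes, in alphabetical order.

A/I-1 ? ·: aa|Aa|AA
A/I-2 un ·: aa
A/II-1 ? I-1×I-2: aa|Aa
A/II-2 aff ·: Aa|AA
A/III-1 aff II-1×II-2: Aa|AA
⇒ A over [I-1,I-2,II-1,II-2,III-1]: 12 consistent
E/I-1 aff ·: Ee|EE
E/I-2 aff ·: Ee|EE
E/II-1 aff I-1×I-2: Ee|EE
E/II-2 ? ·: ee|Ee|EE
E/III-1 aff II-1×II-2: Ee|EE
⇒ E over [I-1,I-2,II-1,II-2,III-1]: 31 consistent

II-1 ∈ {Aa EE, Aa Ee, aa EE, aa Ee}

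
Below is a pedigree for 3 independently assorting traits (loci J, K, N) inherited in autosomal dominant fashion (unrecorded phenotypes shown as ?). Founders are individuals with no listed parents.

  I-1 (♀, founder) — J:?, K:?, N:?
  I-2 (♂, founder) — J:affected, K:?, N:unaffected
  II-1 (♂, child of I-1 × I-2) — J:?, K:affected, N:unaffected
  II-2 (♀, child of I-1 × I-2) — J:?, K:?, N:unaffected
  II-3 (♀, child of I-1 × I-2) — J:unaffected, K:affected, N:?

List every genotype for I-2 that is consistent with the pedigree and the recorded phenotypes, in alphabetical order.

I-2 ∈ {Jj KK nn, Jj Kk nn, Jj kk nn}

J/I-1 ? ·: jj|Jj
J/I-2 aff ·: Jj
J/II-1 ? I-1×I-2: jj|Jj|JJ
J/II-2 ? I-1×I-2: jj|Jj|JJ
J/II-3 un I-1×I-2: jj
⇒ J over [I-1,I-2,II-1,II-2,II-3]: 13 consistent
K/I-1 ? ·: kk|Kk|KK
K/I-2 ? ·: kk|Kk|KK
K/II-1 aff I-1×I-2: Kk|KK
K/II-2 ? I-1×I-2: kk|Kk|KK
K/II-3 aff I-1×I-2: Kk|KK
⇒ K over [I-1,I-2,II-1,II-2,II-3]: 35 consistent
N/I-1 ? ·: nn|Nn
N/I-2 un ·: nn
N/II-1 un I-1×I-2: nn
N/II-2 un I-1×I-2: nn
N/II-3 ? I-1×I-2: nn|Nn
⇒ N over [I-1,I-2,II-1,II-2,II-3]: 3 consistent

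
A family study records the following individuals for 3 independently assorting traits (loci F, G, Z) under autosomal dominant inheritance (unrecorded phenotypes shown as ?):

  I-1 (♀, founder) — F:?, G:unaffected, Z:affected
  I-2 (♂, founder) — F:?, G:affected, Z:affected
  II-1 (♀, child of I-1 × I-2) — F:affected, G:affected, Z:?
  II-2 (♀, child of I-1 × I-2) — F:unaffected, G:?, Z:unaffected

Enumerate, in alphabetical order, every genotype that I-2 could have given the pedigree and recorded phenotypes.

F/I-1 ? ·: ff|Ff
F/I-2 ? ·: ff|Ff
F/II-1 aff I-1×I-2: Ff|FF
F/II-2 un I-1×I-2: ff
⇒ F over [I-1,I-2,II-1,II-2]: 4 consistent
G/I-1 un ·: gg
G/I-2 aff ·: Gg|GG
G/II-1 aff I-1×I-2: Gg
G/II-2 ? I-1×I-2: gg|Gg
⇒ G over [I-1,I-2,II-1,II-2]: 3 consistent
Z/I-1 aff ·: Zz
Z/I-2 aff ·: Zz
Z/II-1 ? I-1×I-2: zz|Zz|ZZ
Z/II-2 un I-1×I-2: zz
⇒ Z over [I-1,I-2,II-1,II-2]: 3 consistent

I-2 ∈ {Ff GG Zz, Ff Gg Zz, ff GG Zz, ff Gg Zz}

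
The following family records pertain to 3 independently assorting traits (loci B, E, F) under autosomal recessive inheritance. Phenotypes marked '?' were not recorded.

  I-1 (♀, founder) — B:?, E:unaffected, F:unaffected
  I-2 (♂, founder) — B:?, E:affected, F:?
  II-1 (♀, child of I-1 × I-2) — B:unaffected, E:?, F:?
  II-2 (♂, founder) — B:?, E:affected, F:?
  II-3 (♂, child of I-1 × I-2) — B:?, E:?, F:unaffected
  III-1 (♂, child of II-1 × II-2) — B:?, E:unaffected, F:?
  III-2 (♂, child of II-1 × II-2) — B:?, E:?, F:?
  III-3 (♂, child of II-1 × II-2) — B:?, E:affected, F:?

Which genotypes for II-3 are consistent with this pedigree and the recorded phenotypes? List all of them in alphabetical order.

B/I-1 ? ·: BB|Bb|bb
B/I-2 ? ·: BB|Bb|bb
B/II-1 un I-1×I-2: BB|Bb
B/II-2 ? ·: BB|Bb|bb
B/II-3 ? I-1×I-2: BB|Bb|bb
B/III-1 ? II-1×II-2: BB|Bb|bb
B/III-2 ? II-1×II-2: BB|Bb|bb
B/III-3 ? II-1×II-2: BB|Bb|bb
⇒ B over [I-1,I-2,II-1,II-2,II-3,III-1,III-2,III-3]: 639 consistent
E/I-1 un ·: EE|Ee
E/I-2 aff ·: ee
E/II-1 ? I-1×I-2: Ee
E/II-2 aff ·: ee
E/II-3 ? I-1×I-2: Ee|ee
E/III-1 un II-1×II-2: Ee
E/III-2 ? II-1×II-2: Ee|ee
E/III-3 aff II-1×II-2: ee
⇒ E over [I-1,I-2,II-1,II-2,II-3,III-1,III-2,III-3]: 6 consistent
F/I-1 un ·: FF|Ff
F/I-2 ? ·: FF|Ff|ff
F/II-1 ? I-1×I-2: FF|Ff|ff
F/II-2 ? ·: FF|Ff|ff
F/II-3 un I-1×I-2: FF|Ff
F/III-1 ? II-1×II-2: FF|Ff|ff
F/III-2 ? II-1×II-2: FF|Ff|ff
F/III-3 ? II-1×II-2: FF|Ff|ff
⇒ F over [I-1,I-2,II-1,II-2,II-3,III-1,III-2,III-3]: 444 consistent

II-3 ∈ {BB Ee FF, BB Ee Ff, BB ee FF, BB ee Ff, Bb Ee FF, Bb Ee Ff, Bb ee FF, Bb ee Ff, bb Ee FF, bb Ee Ff, bb ee FF, bb ee Ff}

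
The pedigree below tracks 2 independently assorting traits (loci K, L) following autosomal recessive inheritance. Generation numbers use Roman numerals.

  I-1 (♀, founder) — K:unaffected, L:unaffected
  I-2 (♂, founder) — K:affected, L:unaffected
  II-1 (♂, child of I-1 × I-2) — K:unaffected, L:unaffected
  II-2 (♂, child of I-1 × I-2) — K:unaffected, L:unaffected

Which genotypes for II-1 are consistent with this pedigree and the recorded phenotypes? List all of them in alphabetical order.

K/I-1 un ·: KK|Kk
K/I-2 aff ·: kk
K/II-1 un I-1×I-2: Kk
K/II-2 un I-1×I-2: Kk
⇒ K over [I-1,I-2,II-1,II-2]: 2 consistent
L/I-1 un ·: LL|Ll
L/I-2 un ·: LL|Ll
L/II-1 un I-1×I-2: LL|Ll
L/II-2 un I-1×I-2: LL|Ll
⇒ L over [I-1,I-2,II-1,II-2]: 13 consistent

II-1 ∈ {Kk LL, Kk Ll}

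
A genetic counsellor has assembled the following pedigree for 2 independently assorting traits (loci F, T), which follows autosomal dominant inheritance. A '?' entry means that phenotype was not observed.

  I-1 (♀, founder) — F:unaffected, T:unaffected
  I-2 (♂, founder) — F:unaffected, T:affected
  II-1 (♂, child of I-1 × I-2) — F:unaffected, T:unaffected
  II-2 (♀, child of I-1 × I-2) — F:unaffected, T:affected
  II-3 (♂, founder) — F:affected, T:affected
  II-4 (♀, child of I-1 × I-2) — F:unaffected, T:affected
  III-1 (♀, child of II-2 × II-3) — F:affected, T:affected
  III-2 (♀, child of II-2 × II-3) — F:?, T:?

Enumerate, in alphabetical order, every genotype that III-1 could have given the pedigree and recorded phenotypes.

F/I-1 un ·: ff
F/I-2 un ·: ff
F/II-1 un I-1×I-2: ff
F/II-2 un I-1×I-2: ff
F/II-3 aff ·: Ff|FF
F/II-4 un I-1×I-2: ff
F/III-1 aff II-2×II-3: Ff
F/III-2 ? II-2×II-3: ff|Ff
⇒ F over [I-1,I-2,II-1,II-2,II-3,II-4,III-1,III-2]: 3 consistent
T/I-1 un ·: tt
T/I-2 aff ·: Tt
T/II-1 un I-1×I-2: tt
T/II-2 aff I-1×I-2: Tt
T/II-3 aff ·: Tt|TT
T/II-4 aff I-1×I-2: Tt
T/III-1 aff II-2×II-3: Tt|TT
T/III-2 ? II-2×II-3: tt|Tt|TT
⇒ T over [I-1,I-2,II-1,II-2,II-3,II-4,III-1,III-2]: 10 consistent

III-1 ∈ {Ff TT, Ff Tt}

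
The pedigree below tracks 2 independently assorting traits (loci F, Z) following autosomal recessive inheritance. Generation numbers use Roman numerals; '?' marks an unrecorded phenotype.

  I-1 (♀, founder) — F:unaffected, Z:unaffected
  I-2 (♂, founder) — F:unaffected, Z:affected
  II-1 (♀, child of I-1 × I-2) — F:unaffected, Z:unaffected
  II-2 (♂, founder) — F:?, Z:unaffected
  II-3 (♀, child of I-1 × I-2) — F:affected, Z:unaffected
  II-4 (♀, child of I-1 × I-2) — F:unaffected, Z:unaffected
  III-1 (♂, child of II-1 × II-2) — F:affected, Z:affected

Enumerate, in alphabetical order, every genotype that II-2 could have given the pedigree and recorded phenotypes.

F/I-1 un ·: Ff
F/I-2 un ·: Ff
F/II-1 un I-1×I-2: Ff
F/II-2 ? ·: Ff|ff
F/II-3 aff I-1×I-2: ff
F/II-4 un I-1×I-2: FF|Ff
F/III-1 aff II-1×II-2: ff
⇒ F over [I-1,I-2,II-1,II-2,II-3,II-4,III-1]: 4 consistent
Z/I-1 un ·: ZZ|Zz
Z/I-2 aff ·: zz
Z/II-1 un I-1×I-2: Zz
Z/II-2 un ·: Zz
Z/II-3 un I-1×I-2: Zz
Z/II-4 un I-1×I-2: Zz
Z/III-1 aff II-1×II-2: zz
⇒ Z over [I-1,I-2,II-1,II-2,II-3,II-4,III-1]: 2 consistent

II-2 ∈ {Ff Zz, ff Zz}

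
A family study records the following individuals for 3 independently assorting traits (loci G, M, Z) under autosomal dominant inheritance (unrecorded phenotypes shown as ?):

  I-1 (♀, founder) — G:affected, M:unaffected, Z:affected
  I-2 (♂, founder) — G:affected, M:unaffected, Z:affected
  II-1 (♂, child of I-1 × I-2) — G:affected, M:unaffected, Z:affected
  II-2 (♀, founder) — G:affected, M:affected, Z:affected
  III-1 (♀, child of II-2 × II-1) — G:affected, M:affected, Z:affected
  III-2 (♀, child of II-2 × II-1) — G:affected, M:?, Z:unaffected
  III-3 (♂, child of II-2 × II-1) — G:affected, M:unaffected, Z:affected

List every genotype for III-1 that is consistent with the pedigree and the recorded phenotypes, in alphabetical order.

G/I-1 aff ·: Gg|GG
G/I-2 aff ·: Gg|GG
G/II-1 aff I-1×I-2: Gg|GG
G/II-2 aff ·: Gg|GG
G/III-1 aff II-2×II-1: Gg|GG
G/III-2 aff II-2×II-1: Gg|GG
G/III-3 aff II-2×II-1: Gg|GG
⇒ G over [I-1,I-2,II-1,II-2,III-1,III-2,III-3]: 84 consistent
M/I-1 un ·: mm
M/I-2 un ·: mm
M/II-1 un I-1×I-2: mm
M/II-2 aff ·: Mm
M/III-1 aff II-2×II-1: Mm
M/III-2 ? II-2×II-1: mm|Mm
M/III-3 un II-2×II-1: mm
⇒ M over [I-1,I-2,II-1,II-2,III-1,III-2,III-3]: 2 consistent
Z/I-1 aff ·: Zz|ZZ
Z/I-2 aff ·: Zz|ZZ
Z/II-1 aff I-1×I-2: Zz
Z/II-2 aff ·: Zz
Z/III-1 aff II-2×II-1: Zz|ZZ
Z/III-2 un II-2×II-1: zz
Z/III-3 aff II-2×II-1: Zz|ZZ
⇒ Z over [I-1,I-2,II-1,II-2,III-1,III-2,III-3]: 12 consistent

III-1 ∈ {GG Mm ZZ, GG Mm Zz, Gg Mm ZZ, Gg Mm Zz}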